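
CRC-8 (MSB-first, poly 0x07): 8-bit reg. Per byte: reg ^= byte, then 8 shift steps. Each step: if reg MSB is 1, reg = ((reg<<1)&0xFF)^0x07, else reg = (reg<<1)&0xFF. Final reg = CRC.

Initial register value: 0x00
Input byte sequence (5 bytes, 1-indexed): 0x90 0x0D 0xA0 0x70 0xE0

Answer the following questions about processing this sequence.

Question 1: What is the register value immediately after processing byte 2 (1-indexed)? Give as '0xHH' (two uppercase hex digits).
Answer: 0xC2

Derivation:
After byte 1 (0x90): reg=0xF9
After byte 2 (0x0D): reg=0xC2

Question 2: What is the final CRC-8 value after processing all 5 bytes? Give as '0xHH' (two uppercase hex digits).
After byte 1 (0x90): reg=0xF9
After byte 2 (0x0D): reg=0xC2
After byte 3 (0xA0): reg=0x29
After byte 4 (0x70): reg=0x88
After byte 5 (0xE0): reg=0x1F

Answer: 0x1F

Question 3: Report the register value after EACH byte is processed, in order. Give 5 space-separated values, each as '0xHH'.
0xF9 0xC2 0x29 0x88 0x1F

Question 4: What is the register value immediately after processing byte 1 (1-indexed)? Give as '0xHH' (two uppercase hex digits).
After byte 1 (0x90): reg=0xF9

Answer: 0xF9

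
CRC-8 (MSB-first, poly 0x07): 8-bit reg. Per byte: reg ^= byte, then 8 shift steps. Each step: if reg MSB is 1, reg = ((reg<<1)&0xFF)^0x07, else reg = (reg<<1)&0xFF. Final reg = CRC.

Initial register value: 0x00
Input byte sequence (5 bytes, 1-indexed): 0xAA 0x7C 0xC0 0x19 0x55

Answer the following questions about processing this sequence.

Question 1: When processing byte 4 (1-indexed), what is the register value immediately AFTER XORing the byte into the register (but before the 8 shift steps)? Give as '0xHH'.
Answer: 0xC6

Derivation:
Register before byte 4: 0xDF
Byte 4: 0x19
0xDF XOR 0x19 = 0xC6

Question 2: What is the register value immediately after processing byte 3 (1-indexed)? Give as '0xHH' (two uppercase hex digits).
After byte 1 (0xAA): reg=0x5F
After byte 2 (0x7C): reg=0xE9
After byte 3 (0xC0): reg=0xDF

Answer: 0xDF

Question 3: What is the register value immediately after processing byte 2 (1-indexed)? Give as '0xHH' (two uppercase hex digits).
After byte 1 (0xAA): reg=0x5F
After byte 2 (0x7C): reg=0xE9

Answer: 0xE9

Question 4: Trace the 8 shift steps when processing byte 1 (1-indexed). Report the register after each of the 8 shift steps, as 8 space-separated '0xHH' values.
Answer: 0x53 0xA6 0x4B 0x96 0x2B 0x56 0xAC 0x5F

Derivation:
Register before byte 1: 0x00
After XOR with byte 0xAA: 0xAA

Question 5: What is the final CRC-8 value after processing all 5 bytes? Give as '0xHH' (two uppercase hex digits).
Answer: 0x3F

Derivation:
After byte 1 (0xAA): reg=0x5F
After byte 2 (0x7C): reg=0xE9
After byte 3 (0xC0): reg=0xDF
After byte 4 (0x19): reg=0x5C
After byte 5 (0x55): reg=0x3F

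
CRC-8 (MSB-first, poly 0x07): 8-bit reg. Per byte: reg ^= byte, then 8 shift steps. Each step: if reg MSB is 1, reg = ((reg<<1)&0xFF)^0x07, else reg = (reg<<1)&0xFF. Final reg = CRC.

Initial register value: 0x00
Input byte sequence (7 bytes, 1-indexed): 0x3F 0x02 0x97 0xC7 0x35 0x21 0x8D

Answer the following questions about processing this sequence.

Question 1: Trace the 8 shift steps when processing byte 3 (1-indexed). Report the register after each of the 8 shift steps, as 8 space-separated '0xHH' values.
Answer: 0x41 0x82 0x03 0x06 0x0C 0x18 0x30 0x60

Derivation:
After byte 1 (0x3F): reg=0xBD
After byte 2 (0x02): reg=0x34
Register before byte 3: 0x34
After XOR with byte 0x97: 0xA3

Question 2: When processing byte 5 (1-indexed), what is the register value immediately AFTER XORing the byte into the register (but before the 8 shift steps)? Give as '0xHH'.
Register before byte 5: 0x7C
Byte 5: 0x35
0x7C XOR 0x35 = 0x49

Answer: 0x49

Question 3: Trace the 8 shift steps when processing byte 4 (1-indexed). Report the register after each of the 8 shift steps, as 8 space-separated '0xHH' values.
After byte 1 (0x3F): reg=0xBD
After byte 2 (0x02): reg=0x34
After byte 3 (0x97): reg=0x60
Register before byte 4: 0x60
After XOR with byte 0xC7: 0xA7

Answer: 0x49 0x92 0x23 0x46 0x8C 0x1F 0x3E 0x7C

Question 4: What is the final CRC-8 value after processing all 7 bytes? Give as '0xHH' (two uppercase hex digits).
Answer: 0xAD

Derivation:
After byte 1 (0x3F): reg=0xBD
After byte 2 (0x02): reg=0x34
After byte 3 (0x97): reg=0x60
After byte 4 (0xC7): reg=0x7C
After byte 5 (0x35): reg=0xF8
After byte 6 (0x21): reg=0x01
After byte 7 (0x8D): reg=0xAD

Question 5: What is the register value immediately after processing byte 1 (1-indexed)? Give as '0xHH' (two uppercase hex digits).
After byte 1 (0x3F): reg=0xBD

Answer: 0xBD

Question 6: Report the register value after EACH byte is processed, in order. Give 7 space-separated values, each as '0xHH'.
0xBD 0x34 0x60 0x7C 0xF8 0x01 0xAD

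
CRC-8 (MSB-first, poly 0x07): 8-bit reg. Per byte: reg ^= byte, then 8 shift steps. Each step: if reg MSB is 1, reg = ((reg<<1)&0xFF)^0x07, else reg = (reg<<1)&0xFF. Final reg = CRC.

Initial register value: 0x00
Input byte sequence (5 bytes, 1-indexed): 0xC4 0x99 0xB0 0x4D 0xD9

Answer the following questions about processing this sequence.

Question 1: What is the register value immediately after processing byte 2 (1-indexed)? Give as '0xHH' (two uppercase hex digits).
Answer: 0x7F

Derivation:
After byte 1 (0xC4): reg=0x52
After byte 2 (0x99): reg=0x7F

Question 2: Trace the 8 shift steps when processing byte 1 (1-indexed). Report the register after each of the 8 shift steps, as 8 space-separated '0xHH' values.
Answer: 0x8F 0x19 0x32 0x64 0xC8 0x97 0x29 0x52

Derivation:
Register before byte 1: 0x00
After XOR with byte 0xC4: 0xC4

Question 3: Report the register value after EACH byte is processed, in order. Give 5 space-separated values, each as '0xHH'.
0x52 0x7F 0x63 0xCA 0x79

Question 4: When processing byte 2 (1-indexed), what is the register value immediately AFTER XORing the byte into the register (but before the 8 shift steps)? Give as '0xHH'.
Answer: 0xCB

Derivation:
Register before byte 2: 0x52
Byte 2: 0x99
0x52 XOR 0x99 = 0xCB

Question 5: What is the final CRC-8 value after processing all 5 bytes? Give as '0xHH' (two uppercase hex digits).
After byte 1 (0xC4): reg=0x52
After byte 2 (0x99): reg=0x7F
After byte 3 (0xB0): reg=0x63
After byte 4 (0x4D): reg=0xCA
After byte 5 (0xD9): reg=0x79

Answer: 0x79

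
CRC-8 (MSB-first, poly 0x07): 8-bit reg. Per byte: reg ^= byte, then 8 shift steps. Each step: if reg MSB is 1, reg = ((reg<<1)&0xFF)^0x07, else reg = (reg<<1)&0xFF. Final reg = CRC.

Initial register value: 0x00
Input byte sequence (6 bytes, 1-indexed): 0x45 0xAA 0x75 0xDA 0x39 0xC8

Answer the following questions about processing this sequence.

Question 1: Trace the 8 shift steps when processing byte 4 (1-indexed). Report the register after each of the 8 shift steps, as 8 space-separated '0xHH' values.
After byte 1 (0x45): reg=0xDC
After byte 2 (0xAA): reg=0x45
After byte 3 (0x75): reg=0x90
Register before byte 4: 0x90
After XOR with byte 0xDA: 0x4A

Answer: 0x94 0x2F 0x5E 0xBC 0x7F 0xFE 0xFB 0xF1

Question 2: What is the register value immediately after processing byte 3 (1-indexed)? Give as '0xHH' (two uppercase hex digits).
Answer: 0x90

Derivation:
After byte 1 (0x45): reg=0xDC
After byte 2 (0xAA): reg=0x45
After byte 3 (0x75): reg=0x90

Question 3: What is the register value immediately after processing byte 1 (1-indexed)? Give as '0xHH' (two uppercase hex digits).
Answer: 0xDC

Derivation:
After byte 1 (0x45): reg=0xDC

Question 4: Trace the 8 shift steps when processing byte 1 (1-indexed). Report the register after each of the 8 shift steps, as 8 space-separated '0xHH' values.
Register before byte 1: 0x00
After XOR with byte 0x45: 0x45

Answer: 0x8A 0x13 0x26 0x4C 0x98 0x37 0x6E 0xDC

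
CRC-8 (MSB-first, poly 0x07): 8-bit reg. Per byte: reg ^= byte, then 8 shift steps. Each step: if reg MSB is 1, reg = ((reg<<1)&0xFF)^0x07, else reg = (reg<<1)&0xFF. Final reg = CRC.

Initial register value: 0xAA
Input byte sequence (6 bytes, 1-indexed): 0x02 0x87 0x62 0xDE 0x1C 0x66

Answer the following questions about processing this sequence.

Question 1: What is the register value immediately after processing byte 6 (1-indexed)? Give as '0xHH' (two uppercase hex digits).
Answer: 0xC2

Derivation:
After byte 1 (0x02): reg=0x51
After byte 2 (0x87): reg=0x2C
After byte 3 (0x62): reg=0xED
After byte 4 (0xDE): reg=0x99
After byte 5 (0x1C): reg=0x92
After byte 6 (0x66): reg=0xC2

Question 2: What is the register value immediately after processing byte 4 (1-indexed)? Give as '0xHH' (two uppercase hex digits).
Answer: 0x99

Derivation:
After byte 1 (0x02): reg=0x51
After byte 2 (0x87): reg=0x2C
After byte 3 (0x62): reg=0xED
After byte 4 (0xDE): reg=0x99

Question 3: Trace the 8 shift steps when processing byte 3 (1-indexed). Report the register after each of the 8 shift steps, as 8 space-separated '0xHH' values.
Answer: 0x9C 0x3F 0x7E 0xFC 0xFF 0xF9 0xF5 0xED

Derivation:
After byte 1 (0x02): reg=0x51
After byte 2 (0x87): reg=0x2C
Register before byte 3: 0x2C
After XOR with byte 0x62: 0x4E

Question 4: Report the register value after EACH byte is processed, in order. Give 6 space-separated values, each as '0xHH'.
0x51 0x2C 0xED 0x99 0x92 0xC2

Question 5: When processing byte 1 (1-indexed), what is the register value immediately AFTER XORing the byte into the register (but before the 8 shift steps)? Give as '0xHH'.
Answer: 0xA8

Derivation:
Register before byte 1: 0xAA
Byte 1: 0x02
0xAA XOR 0x02 = 0xA8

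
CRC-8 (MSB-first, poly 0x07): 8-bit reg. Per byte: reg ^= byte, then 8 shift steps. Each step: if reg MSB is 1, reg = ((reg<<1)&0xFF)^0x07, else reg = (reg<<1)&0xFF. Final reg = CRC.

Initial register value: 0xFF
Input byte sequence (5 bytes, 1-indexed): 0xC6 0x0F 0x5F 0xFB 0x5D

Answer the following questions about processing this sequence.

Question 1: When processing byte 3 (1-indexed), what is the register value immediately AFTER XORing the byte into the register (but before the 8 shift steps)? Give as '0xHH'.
Answer: 0x36

Derivation:
Register before byte 3: 0x69
Byte 3: 0x5F
0x69 XOR 0x5F = 0x36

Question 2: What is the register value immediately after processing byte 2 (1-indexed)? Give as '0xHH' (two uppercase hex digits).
After byte 1 (0xC6): reg=0xAF
After byte 2 (0x0F): reg=0x69

Answer: 0x69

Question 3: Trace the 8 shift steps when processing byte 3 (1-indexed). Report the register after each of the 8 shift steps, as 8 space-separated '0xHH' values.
After byte 1 (0xC6): reg=0xAF
After byte 2 (0x0F): reg=0x69
Register before byte 3: 0x69
After XOR with byte 0x5F: 0x36

Answer: 0x6C 0xD8 0xB7 0x69 0xD2 0xA3 0x41 0x82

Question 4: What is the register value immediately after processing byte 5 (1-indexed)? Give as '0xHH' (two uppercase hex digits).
After byte 1 (0xC6): reg=0xAF
After byte 2 (0x0F): reg=0x69
After byte 3 (0x5F): reg=0x82
After byte 4 (0xFB): reg=0x68
After byte 5 (0x5D): reg=0x8B

Answer: 0x8B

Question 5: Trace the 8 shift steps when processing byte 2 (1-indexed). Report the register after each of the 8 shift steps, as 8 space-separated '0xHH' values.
Answer: 0x47 0x8E 0x1B 0x36 0x6C 0xD8 0xB7 0x69

Derivation:
After byte 1 (0xC6): reg=0xAF
Register before byte 2: 0xAF
After XOR with byte 0x0F: 0xA0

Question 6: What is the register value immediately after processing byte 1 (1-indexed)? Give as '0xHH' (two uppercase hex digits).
After byte 1 (0xC6): reg=0xAF

Answer: 0xAF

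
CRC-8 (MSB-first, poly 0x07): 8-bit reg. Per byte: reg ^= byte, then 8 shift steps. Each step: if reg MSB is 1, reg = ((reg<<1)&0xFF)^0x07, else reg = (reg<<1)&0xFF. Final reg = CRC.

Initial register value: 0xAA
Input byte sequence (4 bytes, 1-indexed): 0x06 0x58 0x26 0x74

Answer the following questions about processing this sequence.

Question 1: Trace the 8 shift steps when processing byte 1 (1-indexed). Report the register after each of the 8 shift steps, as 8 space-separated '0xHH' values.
Register before byte 1: 0xAA
After XOR with byte 0x06: 0xAC

Answer: 0x5F 0xBE 0x7B 0xF6 0xEB 0xD1 0xA5 0x4D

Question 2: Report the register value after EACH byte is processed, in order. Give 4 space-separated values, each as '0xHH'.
0x4D 0x6B 0xE4 0xF9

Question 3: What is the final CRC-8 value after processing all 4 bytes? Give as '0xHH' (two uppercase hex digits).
Answer: 0xF9

Derivation:
After byte 1 (0x06): reg=0x4D
After byte 2 (0x58): reg=0x6B
After byte 3 (0x26): reg=0xE4
After byte 4 (0x74): reg=0xF9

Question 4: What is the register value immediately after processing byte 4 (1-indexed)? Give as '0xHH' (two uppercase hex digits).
After byte 1 (0x06): reg=0x4D
After byte 2 (0x58): reg=0x6B
After byte 3 (0x26): reg=0xE4
After byte 4 (0x74): reg=0xF9

Answer: 0xF9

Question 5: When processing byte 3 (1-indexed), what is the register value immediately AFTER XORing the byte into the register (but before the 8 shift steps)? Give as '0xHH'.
Answer: 0x4D

Derivation:
Register before byte 3: 0x6B
Byte 3: 0x26
0x6B XOR 0x26 = 0x4D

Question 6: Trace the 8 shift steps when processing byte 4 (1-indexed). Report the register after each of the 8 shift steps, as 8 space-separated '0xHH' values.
After byte 1 (0x06): reg=0x4D
After byte 2 (0x58): reg=0x6B
After byte 3 (0x26): reg=0xE4
Register before byte 4: 0xE4
After XOR with byte 0x74: 0x90

Answer: 0x27 0x4E 0x9C 0x3F 0x7E 0xFC 0xFF 0xF9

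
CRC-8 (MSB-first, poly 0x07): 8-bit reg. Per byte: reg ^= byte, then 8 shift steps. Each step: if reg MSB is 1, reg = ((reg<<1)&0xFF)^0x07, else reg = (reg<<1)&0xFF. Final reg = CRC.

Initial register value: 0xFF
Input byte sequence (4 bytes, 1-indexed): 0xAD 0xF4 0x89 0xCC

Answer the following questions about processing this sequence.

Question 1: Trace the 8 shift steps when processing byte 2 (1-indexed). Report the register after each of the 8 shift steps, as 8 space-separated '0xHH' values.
Answer: 0x9A 0x33 0x66 0xCC 0x9F 0x39 0x72 0xE4

Derivation:
After byte 1 (0xAD): reg=0xB9
Register before byte 2: 0xB9
After XOR with byte 0xF4: 0x4D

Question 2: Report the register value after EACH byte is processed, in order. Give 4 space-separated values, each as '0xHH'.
0xB9 0xE4 0x04 0x76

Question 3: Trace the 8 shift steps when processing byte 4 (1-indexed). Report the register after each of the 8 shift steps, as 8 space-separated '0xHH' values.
Answer: 0x97 0x29 0x52 0xA4 0x4F 0x9E 0x3B 0x76

Derivation:
After byte 1 (0xAD): reg=0xB9
After byte 2 (0xF4): reg=0xE4
After byte 3 (0x89): reg=0x04
Register before byte 4: 0x04
After XOR with byte 0xCC: 0xC8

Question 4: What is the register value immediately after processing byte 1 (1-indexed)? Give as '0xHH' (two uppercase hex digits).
After byte 1 (0xAD): reg=0xB9

Answer: 0xB9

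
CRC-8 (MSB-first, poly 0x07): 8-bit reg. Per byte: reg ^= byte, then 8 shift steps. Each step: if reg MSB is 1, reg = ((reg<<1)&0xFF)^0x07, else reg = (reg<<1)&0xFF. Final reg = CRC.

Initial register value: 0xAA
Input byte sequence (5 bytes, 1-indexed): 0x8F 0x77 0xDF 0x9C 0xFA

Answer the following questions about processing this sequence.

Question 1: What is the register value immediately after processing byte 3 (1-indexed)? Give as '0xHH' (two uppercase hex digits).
Answer: 0x59

Derivation:
After byte 1 (0x8F): reg=0xFB
After byte 2 (0x77): reg=0xAD
After byte 3 (0xDF): reg=0x59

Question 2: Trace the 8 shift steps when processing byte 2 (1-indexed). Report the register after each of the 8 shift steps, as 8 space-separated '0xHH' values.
Answer: 0x1F 0x3E 0x7C 0xF8 0xF7 0xE9 0xD5 0xAD

Derivation:
After byte 1 (0x8F): reg=0xFB
Register before byte 2: 0xFB
After XOR with byte 0x77: 0x8C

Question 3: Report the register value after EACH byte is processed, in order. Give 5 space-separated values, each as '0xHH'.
0xFB 0xAD 0x59 0x55 0x44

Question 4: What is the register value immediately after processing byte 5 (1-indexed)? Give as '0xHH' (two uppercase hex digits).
After byte 1 (0x8F): reg=0xFB
After byte 2 (0x77): reg=0xAD
After byte 3 (0xDF): reg=0x59
After byte 4 (0x9C): reg=0x55
After byte 5 (0xFA): reg=0x44

Answer: 0x44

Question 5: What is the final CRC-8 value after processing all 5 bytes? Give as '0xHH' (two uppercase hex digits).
After byte 1 (0x8F): reg=0xFB
After byte 2 (0x77): reg=0xAD
After byte 3 (0xDF): reg=0x59
After byte 4 (0x9C): reg=0x55
After byte 5 (0xFA): reg=0x44

Answer: 0x44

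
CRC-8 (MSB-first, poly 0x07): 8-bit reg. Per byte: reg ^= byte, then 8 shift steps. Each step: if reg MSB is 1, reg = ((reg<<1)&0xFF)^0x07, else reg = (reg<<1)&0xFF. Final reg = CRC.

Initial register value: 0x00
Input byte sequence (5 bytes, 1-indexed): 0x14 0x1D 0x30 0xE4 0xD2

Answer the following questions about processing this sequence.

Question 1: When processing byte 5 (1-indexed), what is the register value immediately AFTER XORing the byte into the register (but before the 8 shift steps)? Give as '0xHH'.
Answer: 0x95

Derivation:
Register before byte 5: 0x47
Byte 5: 0xD2
0x47 XOR 0xD2 = 0x95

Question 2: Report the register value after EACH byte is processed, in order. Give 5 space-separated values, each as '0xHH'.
0x6C 0x50 0x27 0x47 0xE2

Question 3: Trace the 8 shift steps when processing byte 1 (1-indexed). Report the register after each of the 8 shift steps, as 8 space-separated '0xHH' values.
Register before byte 1: 0x00
After XOR with byte 0x14: 0x14

Answer: 0x28 0x50 0xA0 0x47 0x8E 0x1B 0x36 0x6C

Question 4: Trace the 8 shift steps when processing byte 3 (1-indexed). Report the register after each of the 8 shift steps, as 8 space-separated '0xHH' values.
After byte 1 (0x14): reg=0x6C
After byte 2 (0x1D): reg=0x50
Register before byte 3: 0x50
After XOR with byte 0x30: 0x60

Answer: 0xC0 0x87 0x09 0x12 0x24 0x48 0x90 0x27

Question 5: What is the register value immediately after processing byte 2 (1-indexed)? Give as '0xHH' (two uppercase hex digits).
After byte 1 (0x14): reg=0x6C
After byte 2 (0x1D): reg=0x50

Answer: 0x50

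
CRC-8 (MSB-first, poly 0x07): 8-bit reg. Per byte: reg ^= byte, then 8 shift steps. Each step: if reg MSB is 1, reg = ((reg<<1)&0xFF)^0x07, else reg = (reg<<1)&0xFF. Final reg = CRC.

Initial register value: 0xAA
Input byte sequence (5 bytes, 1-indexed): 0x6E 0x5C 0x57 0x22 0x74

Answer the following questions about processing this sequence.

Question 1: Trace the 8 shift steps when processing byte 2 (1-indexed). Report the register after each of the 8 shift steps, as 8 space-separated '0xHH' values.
After byte 1 (0x6E): reg=0x52
Register before byte 2: 0x52
After XOR with byte 0x5C: 0x0E

Answer: 0x1C 0x38 0x70 0xE0 0xC7 0x89 0x15 0x2A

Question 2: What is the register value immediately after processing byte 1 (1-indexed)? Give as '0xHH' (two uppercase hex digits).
After byte 1 (0x6E): reg=0x52

Answer: 0x52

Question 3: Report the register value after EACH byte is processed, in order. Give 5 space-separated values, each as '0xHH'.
0x52 0x2A 0x74 0xA5 0x39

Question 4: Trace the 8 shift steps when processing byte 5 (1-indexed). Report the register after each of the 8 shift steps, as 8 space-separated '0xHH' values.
After byte 1 (0x6E): reg=0x52
After byte 2 (0x5C): reg=0x2A
After byte 3 (0x57): reg=0x74
After byte 4 (0x22): reg=0xA5
Register before byte 5: 0xA5
After XOR with byte 0x74: 0xD1

Answer: 0xA5 0x4D 0x9A 0x33 0x66 0xCC 0x9F 0x39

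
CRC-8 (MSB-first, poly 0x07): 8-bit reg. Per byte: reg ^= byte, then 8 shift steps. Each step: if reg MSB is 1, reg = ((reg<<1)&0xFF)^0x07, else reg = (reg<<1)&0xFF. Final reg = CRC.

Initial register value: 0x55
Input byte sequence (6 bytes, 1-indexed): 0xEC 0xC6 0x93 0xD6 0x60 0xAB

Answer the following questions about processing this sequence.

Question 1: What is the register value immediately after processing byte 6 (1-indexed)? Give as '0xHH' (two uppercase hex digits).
Answer: 0xA8

Derivation:
After byte 1 (0xEC): reg=0x26
After byte 2 (0xC6): reg=0xAE
After byte 3 (0x93): reg=0xB3
After byte 4 (0xD6): reg=0x3C
After byte 5 (0x60): reg=0x93
After byte 6 (0xAB): reg=0xA8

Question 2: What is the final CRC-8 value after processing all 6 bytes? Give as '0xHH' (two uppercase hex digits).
After byte 1 (0xEC): reg=0x26
After byte 2 (0xC6): reg=0xAE
After byte 3 (0x93): reg=0xB3
After byte 4 (0xD6): reg=0x3C
After byte 5 (0x60): reg=0x93
After byte 6 (0xAB): reg=0xA8

Answer: 0xA8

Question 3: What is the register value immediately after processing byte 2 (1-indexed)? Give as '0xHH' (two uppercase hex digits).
Answer: 0xAE

Derivation:
After byte 1 (0xEC): reg=0x26
After byte 2 (0xC6): reg=0xAE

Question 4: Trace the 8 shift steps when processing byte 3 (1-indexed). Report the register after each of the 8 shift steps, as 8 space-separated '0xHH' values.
After byte 1 (0xEC): reg=0x26
After byte 2 (0xC6): reg=0xAE
Register before byte 3: 0xAE
After XOR with byte 0x93: 0x3D

Answer: 0x7A 0xF4 0xEF 0xD9 0xB5 0x6D 0xDA 0xB3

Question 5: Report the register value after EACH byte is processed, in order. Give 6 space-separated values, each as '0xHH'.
0x26 0xAE 0xB3 0x3C 0x93 0xA8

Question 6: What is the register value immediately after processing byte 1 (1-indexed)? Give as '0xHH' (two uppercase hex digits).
Answer: 0x26

Derivation:
After byte 1 (0xEC): reg=0x26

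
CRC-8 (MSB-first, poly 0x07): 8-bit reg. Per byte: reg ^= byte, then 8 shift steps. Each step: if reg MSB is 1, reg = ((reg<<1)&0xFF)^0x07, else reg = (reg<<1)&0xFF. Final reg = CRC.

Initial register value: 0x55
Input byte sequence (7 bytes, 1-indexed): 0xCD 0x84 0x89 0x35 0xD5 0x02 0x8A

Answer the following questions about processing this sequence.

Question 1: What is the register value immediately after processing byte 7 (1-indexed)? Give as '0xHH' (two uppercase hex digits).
After byte 1 (0xCD): reg=0xC1
After byte 2 (0x84): reg=0xDC
After byte 3 (0x89): reg=0xAC
After byte 4 (0x35): reg=0xC6
After byte 5 (0xD5): reg=0x79
After byte 6 (0x02): reg=0x66
After byte 7 (0x8A): reg=0x8A

Answer: 0x8A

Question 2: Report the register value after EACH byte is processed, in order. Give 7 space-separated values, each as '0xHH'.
0xC1 0xDC 0xAC 0xC6 0x79 0x66 0x8A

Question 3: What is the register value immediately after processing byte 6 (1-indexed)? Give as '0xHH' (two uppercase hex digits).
After byte 1 (0xCD): reg=0xC1
After byte 2 (0x84): reg=0xDC
After byte 3 (0x89): reg=0xAC
After byte 4 (0x35): reg=0xC6
After byte 5 (0xD5): reg=0x79
After byte 6 (0x02): reg=0x66

Answer: 0x66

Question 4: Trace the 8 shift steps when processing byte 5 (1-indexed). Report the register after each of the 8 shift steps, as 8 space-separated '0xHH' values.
After byte 1 (0xCD): reg=0xC1
After byte 2 (0x84): reg=0xDC
After byte 3 (0x89): reg=0xAC
After byte 4 (0x35): reg=0xC6
Register before byte 5: 0xC6
After XOR with byte 0xD5: 0x13

Answer: 0x26 0x4C 0x98 0x37 0x6E 0xDC 0xBF 0x79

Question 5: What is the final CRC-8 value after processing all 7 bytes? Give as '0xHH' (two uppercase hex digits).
After byte 1 (0xCD): reg=0xC1
After byte 2 (0x84): reg=0xDC
After byte 3 (0x89): reg=0xAC
After byte 4 (0x35): reg=0xC6
After byte 5 (0xD5): reg=0x79
After byte 6 (0x02): reg=0x66
After byte 7 (0x8A): reg=0x8A

Answer: 0x8A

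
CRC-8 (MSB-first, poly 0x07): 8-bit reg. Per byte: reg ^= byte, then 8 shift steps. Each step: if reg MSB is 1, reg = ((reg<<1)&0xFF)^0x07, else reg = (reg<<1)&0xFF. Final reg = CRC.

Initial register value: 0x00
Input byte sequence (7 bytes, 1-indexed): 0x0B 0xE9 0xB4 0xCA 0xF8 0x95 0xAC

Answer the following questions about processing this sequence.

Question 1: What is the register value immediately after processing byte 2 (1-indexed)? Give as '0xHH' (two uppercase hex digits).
After byte 1 (0x0B): reg=0x31
After byte 2 (0xE9): reg=0x06

Answer: 0x06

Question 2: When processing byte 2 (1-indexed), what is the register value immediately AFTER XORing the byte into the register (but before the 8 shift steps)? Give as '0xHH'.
Register before byte 2: 0x31
Byte 2: 0xE9
0x31 XOR 0xE9 = 0xD8

Answer: 0xD8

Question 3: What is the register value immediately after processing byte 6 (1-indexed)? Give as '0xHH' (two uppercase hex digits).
After byte 1 (0x0B): reg=0x31
After byte 2 (0xE9): reg=0x06
After byte 3 (0xB4): reg=0x17
After byte 4 (0xCA): reg=0x1D
After byte 5 (0xF8): reg=0xB5
After byte 6 (0x95): reg=0xE0

Answer: 0xE0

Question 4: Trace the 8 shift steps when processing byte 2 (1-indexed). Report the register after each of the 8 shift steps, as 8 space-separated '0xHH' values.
After byte 1 (0x0B): reg=0x31
Register before byte 2: 0x31
After XOR with byte 0xE9: 0xD8

Answer: 0xB7 0x69 0xD2 0xA3 0x41 0x82 0x03 0x06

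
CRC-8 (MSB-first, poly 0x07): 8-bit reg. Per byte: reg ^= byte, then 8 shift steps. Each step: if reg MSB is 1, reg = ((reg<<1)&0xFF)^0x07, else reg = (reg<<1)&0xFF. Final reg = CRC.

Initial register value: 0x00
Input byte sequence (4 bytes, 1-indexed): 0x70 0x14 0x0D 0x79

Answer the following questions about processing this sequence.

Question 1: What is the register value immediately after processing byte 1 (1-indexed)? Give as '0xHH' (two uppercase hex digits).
Answer: 0x57

Derivation:
After byte 1 (0x70): reg=0x57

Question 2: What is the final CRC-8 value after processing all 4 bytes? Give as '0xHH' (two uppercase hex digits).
After byte 1 (0x70): reg=0x57
After byte 2 (0x14): reg=0xCE
After byte 3 (0x0D): reg=0x47
After byte 4 (0x79): reg=0xBA

Answer: 0xBA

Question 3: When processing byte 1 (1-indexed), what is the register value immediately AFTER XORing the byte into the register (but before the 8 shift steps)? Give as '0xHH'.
Answer: 0x70

Derivation:
Register before byte 1: 0x00
Byte 1: 0x70
0x00 XOR 0x70 = 0x70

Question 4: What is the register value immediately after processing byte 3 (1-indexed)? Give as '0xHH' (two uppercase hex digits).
Answer: 0x47

Derivation:
After byte 1 (0x70): reg=0x57
After byte 2 (0x14): reg=0xCE
After byte 3 (0x0D): reg=0x47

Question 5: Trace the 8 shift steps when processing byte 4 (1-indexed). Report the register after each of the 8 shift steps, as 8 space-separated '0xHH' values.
Answer: 0x7C 0xF8 0xF7 0xE9 0xD5 0xAD 0x5D 0xBA

Derivation:
After byte 1 (0x70): reg=0x57
After byte 2 (0x14): reg=0xCE
After byte 3 (0x0D): reg=0x47
Register before byte 4: 0x47
After XOR with byte 0x79: 0x3E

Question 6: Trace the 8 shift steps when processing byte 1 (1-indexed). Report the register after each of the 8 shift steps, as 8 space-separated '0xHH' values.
Answer: 0xE0 0xC7 0x89 0x15 0x2A 0x54 0xA8 0x57

Derivation:
Register before byte 1: 0x00
After XOR with byte 0x70: 0x70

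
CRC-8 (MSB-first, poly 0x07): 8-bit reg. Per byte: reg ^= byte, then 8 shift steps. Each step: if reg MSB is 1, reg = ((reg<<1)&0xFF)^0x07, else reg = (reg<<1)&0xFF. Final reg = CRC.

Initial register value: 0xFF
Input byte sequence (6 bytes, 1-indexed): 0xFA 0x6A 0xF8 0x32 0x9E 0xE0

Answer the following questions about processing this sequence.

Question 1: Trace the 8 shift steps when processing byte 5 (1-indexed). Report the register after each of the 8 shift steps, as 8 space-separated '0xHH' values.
After byte 1 (0xFA): reg=0x1B
After byte 2 (0x6A): reg=0x50
After byte 3 (0xF8): reg=0x51
After byte 4 (0x32): reg=0x2E
Register before byte 5: 0x2E
After XOR with byte 0x9E: 0xB0

Answer: 0x67 0xCE 0x9B 0x31 0x62 0xC4 0x8F 0x19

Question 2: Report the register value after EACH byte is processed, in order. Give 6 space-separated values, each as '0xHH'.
0x1B 0x50 0x51 0x2E 0x19 0xE1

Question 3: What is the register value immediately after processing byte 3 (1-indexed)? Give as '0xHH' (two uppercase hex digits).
Answer: 0x51

Derivation:
After byte 1 (0xFA): reg=0x1B
After byte 2 (0x6A): reg=0x50
After byte 3 (0xF8): reg=0x51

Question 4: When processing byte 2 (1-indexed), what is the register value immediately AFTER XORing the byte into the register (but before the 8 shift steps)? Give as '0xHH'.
Answer: 0x71

Derivation:
Register before byte 2: 0x1B
Byte 2: 0x6A
0x1B XOR 0x6A = 0x71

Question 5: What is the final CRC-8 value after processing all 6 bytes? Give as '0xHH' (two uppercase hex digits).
Answer: 0xE1

Derivation:
After byte 1 (0xFA): reg=0x1B
After byte 2 (0x6A): reg=0x50
After byte 3 (0xF8): reg=0x51
After byte 4 (0x32): reg=0x2E
After byte 5 (0x9E): reg=0x19
After byte 6 (0xE0): reg=0xE1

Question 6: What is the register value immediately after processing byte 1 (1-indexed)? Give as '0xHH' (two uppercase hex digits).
After byte 1 (0xFA): reg=0x1B

Answer: 0x1B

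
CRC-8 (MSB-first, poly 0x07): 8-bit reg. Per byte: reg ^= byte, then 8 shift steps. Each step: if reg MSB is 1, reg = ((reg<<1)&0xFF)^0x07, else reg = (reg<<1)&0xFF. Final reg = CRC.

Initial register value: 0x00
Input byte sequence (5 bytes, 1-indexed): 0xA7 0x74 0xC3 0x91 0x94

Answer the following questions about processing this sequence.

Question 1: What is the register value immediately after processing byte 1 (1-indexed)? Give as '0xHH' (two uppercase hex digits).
Answer: 0x7C

Derivation:
After byte 1 (0xA7): reg=0x7C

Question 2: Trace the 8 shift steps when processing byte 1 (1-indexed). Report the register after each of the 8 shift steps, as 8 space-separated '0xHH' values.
Register before byte 1: 0x00
After XOR with byte 0xA7: 0xA7

Answer: 0x49 0x92 0x23 0x46 0x8C 0x1F 0x3E 0x7C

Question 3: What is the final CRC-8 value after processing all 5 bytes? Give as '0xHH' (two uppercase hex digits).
After byte 1 (0xA7): reg=0x7C
After byte 2 (0x74): reg=0x38
After byte 3 (0xC3): reg=0xEF
After byte 4 (0x91): reg=0x7D
After byte 5 (0x94): reg=0x91

Answer: 0x91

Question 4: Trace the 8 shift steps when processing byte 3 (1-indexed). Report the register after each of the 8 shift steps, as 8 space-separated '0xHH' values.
After byte 1 (0xA7): reg=0x7C
After byte 2 (0x74): reg=0x38
Register before byte 3: 0x38
After XOR with byte 0xC3: 0xFB

Answer: 0xF1 0xE5 0xCD 0x9D 0x3D 0x7A 0xF4 0xEF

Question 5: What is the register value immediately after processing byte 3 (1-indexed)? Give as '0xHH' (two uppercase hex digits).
After byte 1 (0xA7): reg=0x7C
After byte 2 (0x74): reg=0x38
After byte 3 (0xC3): reg=0xEF

Answer: 0xEF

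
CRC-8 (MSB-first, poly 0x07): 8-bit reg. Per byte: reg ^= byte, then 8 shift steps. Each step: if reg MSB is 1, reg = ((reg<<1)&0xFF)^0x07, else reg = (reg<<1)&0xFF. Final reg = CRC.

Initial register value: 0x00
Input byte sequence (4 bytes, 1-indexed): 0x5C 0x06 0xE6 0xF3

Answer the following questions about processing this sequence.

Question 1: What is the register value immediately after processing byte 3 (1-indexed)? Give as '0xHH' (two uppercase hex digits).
After byte 1 (0x5C): reg=0x93
After byte 2 (0x06): reg=0xE2
After byte 3 (0xE6): reg=0x1C

Answer: 0x1C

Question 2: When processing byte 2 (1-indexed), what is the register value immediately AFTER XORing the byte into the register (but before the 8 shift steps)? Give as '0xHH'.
Register before byte 2: 0x93
Byte 2: 0x06
0x93 XOR 0x06 = 0x95

Answer: 0x95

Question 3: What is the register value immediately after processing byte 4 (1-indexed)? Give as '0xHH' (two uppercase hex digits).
Answer: 0x83

Derivation:
After byte 1 (0x5C): reg=0x93
After byte 2 (0x06): reg=0xE2
After byte 3 (0xE6): reg=0x1C
After byte 4 (0xF3): reg=0x83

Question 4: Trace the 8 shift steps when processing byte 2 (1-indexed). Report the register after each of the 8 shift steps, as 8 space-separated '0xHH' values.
After byte 1 (0x5C): reg=0x93
Register before byte 2: 0x93
After XOR with byte 0x06: 0x95

Answer: 0x2D 0x5A 0xB4 0x6F 0xDE 0xBB 0x71 0xE2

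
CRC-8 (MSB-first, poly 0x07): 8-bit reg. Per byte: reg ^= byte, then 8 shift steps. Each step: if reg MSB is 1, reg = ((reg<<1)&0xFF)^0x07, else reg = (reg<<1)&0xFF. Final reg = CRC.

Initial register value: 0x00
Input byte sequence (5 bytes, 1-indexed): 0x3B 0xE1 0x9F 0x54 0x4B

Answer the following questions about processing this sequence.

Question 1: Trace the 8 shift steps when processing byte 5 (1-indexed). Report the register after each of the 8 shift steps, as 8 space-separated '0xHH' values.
After byte 1 (0x3B): reg=0xA1
After byte 2 (0xE1): reg=0xC7
After byte 3 (0x9F): reg=0x8F
After byte 4 (0x54): reg=0x0F
Register before byte 5: 0x0F
After XOR with byte 0x4B: 0x44

Answer: 0x88 0x17 0x2E 0x5C 0xB8 0x77 0xEE 0xDB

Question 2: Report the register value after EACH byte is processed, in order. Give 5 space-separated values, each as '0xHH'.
0xA1 0xC7 0x8F 0x0F 0xDB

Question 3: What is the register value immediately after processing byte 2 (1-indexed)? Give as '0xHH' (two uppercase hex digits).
After byte 1 (0x3B): reg=0xA1
After byte 2 (0xE1): reg=0xC7

Answer: 0xC7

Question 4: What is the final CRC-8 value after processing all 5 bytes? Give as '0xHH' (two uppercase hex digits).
Answer: 0xDB

Derivation:
After byte 1 (0x3B): reg=0xA1
After byte 2 (0xE1): reg=0xC7
After byte 3 (0x9F): reg=0x8F
After byte 4 (0x54): reg=0x0F
After byte 5 (0x4B): reg=0xDB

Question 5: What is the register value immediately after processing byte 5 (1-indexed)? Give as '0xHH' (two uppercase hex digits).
After byte 1 (0x3B): reg=0xA1
After byte 2 (0xE1): reg=0xC7
After byte 3 (0x9F): reg=0x8F
After byte 4 (0x54): reg=0x0F
After byte 5 (0x4B): reg=0xDB

Answer: 0xDB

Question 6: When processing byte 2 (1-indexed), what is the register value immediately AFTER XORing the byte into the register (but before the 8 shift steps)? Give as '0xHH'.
Register before byte 2: 0xA1
Byte 2: 0xE1
0xA1 XOR 0xE1 = 0x40

Answer: 0x40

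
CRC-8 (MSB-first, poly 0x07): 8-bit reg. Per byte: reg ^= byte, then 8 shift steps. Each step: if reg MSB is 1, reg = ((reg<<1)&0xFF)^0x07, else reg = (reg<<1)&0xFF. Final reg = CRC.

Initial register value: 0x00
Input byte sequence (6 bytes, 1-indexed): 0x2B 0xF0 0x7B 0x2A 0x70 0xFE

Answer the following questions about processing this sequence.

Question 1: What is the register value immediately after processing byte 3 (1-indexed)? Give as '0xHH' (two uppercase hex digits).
Answer: 0xDD

Derivation:
After byte 1 (0x2B): reg=0xD1
After byte 2 (0xF0): reg=0xE7
After byte 3 (0x7B): reg=0xDD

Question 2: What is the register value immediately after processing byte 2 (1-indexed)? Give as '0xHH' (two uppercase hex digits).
Answer: 0xE7

Derivation:
After byte 1 (0x2B): reg=0xD1
After byte 2 (0xF0): reg=0xE7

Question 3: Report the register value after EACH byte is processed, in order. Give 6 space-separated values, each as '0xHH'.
0xD1 0xE7 0xDD 0xCB 0x28 0x2C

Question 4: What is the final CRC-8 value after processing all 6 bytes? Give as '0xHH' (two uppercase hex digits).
Answer: 0x2C

Derivation:
After byte 1 (0x2B): reg=0xD1
After byte 2 (0xF0): reg=0xE7
After byte 3 (0x7B): reg=0xDD
After byte 4 (0x2A): reg=0xCB
After byte 5 (0x70): reg=0x28
After byte 6 (0xFE): reg=0x2C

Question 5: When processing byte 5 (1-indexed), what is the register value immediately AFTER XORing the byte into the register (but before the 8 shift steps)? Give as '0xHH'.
Register before byte 5: 0xCB
Byte 5: 0x70
0xCB XOR 0x70 = 0xBB

Answer: 0xBB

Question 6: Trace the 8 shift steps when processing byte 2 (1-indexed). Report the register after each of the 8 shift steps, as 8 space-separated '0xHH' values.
After byte 1 (0x2B): reg=0xD1
Register before byte 2: 0xD1
After XOR with byte 0xF0: 0x21

Answer: 0x42 0x84 0x0F 0x1E 0x3C 0x78 0xF0 0xE7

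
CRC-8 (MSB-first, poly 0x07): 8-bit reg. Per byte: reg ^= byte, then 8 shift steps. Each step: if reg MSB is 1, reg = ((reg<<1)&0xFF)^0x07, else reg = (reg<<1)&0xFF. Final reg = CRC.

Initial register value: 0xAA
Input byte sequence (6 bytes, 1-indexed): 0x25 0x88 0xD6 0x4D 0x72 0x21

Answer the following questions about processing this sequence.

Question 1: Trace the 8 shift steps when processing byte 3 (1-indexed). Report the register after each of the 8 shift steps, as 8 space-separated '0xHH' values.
Answer: 0x24 0x48 0x90 0x27 0x4E 0x9C 0x3F 0x7E

Derivation:
After byte 1 (0x25): reg=0xA4
After byte 2 (0x88): reg=0xC4
Register before byte 3: 0xC4
After XOR with byte 0xD6: 0x12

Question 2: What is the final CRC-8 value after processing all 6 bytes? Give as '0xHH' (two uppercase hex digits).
After byte 1 (0x25): reg=0xA4
After byte 2 (0x88): reg=0xC4
After byte 3 (0xD6): reg=0x7E
After byte 4 (0x4D): reg=0x99
After byte 5 (0x72): reg=0x9F
After byte 6 (0x21): reg=0x33

Answer: 0x33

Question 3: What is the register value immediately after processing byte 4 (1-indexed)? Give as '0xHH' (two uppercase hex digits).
After byte 1 (0x25): reg=0xA4
After byte 2 (0x88): reg=0xC4
After byte 3 (0xD6): reg=0x7E
After byte 4 (0x4D): reg=0x99

Answer: 0x99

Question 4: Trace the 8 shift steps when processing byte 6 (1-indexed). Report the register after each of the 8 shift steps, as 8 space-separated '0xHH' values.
Answer: 0x7B 0xF6 0xEB 0xD1 0xA5 0x4D 0x9A 0x33

Derivation:
After byte 1 (0x25): reg=0xA4
After byte 2 (0x88): reg=0xC4
After byte 3 (0xD6): reg=0x7E
After byte 4 (0x4D): reg=0x99
After byte 5 (0x72): reg=0x9F
Register before byte 6: 0x9F
After XOR with byte 0x21: 0xBE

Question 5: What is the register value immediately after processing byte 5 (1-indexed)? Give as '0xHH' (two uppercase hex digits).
Answer: 0x9F

Derivation:
After byte 1 (0x25): reg=0xA4
After byte 2 (0x88): reg=0xC4
After byte 3 (0xD6): reg=0x7E
After byte 4 (0x4D): reg=0x99
After byte 5 (0x72): reg=0x9F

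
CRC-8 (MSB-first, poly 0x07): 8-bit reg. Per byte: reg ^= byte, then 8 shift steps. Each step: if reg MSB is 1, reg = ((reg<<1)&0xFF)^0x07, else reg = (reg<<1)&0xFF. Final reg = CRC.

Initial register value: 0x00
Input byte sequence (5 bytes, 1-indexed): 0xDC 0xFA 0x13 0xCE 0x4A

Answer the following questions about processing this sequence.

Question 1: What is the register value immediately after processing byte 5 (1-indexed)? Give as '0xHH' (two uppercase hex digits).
After byte 1 (0xDC): reg=0x1A
After byte 2 (0xFA): reg=0xAE
After byte 3 (0x13): reg=0x3A
After byte 4 (0xCE): reg=0xC2
After byte 5 (0x4A): reg=0xB1

Answer: 0xB1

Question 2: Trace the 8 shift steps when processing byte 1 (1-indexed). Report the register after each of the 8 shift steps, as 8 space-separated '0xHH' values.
Register before byte 1: 0x00
After XOR with byte 0xDC: 0xDC

Answer: 0xBF 0x79 0xF2 0xE3 0xC1 0x85 0x0D 0x1A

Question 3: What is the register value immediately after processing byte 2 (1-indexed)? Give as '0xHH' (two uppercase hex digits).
After byte 1 (0xDC): reg=0x1A
After byte 2 (0xFA): reg=0xAE

Answer: 0xAE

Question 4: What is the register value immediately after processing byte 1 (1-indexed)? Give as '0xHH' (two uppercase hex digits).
After byte 1 (0xDC): reg=0x1A

Answer: 0x1A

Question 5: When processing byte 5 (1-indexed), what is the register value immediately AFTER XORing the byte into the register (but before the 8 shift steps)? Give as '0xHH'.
Answer: 0x88

Derivation:
Register before byte 5: 0xC2
Byte 5: 0x4A
0xC2 XOR 0x4A = 0x88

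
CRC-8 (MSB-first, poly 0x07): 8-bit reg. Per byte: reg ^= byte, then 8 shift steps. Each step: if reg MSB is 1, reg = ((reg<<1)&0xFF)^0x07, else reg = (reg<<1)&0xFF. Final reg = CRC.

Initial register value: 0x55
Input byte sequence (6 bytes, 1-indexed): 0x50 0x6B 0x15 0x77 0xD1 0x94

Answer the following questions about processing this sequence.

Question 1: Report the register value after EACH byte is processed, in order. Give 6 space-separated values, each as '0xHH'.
0x1B 0x57 0xC9 0x33 0xA0 0x8C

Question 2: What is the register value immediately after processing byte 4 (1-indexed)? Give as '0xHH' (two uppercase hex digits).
Answer: 0x33

Derivation:
After byte 1 (0x50): reg=0x1B
After byte 2 (0x6B): reg=0x57
After byte 3 (0x15): reg=0xC9
After byte 4 (0x77): reg=0x33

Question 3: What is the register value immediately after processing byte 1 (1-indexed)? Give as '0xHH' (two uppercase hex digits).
Answer: 0x1B

Derivation:
After byte 1 (0x50): reg=0x1B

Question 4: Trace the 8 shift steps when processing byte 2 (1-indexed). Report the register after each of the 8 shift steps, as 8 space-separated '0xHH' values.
After byte 1 (0x50): reg=0x1B
Register before byte 2: 0x1B
After XOR with byte 0x6B: 0x70

Answer: 0xE0 0xC7 0x89 0x15 0x2A 0x54 0xA8 0x57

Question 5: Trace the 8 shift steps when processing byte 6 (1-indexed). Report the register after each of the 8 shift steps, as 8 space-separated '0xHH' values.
Answer: 0x68 0xD0 0xA7 0x49 0x92 0x23 0x46 0x8C

Derivation:
After byte 1 (0x50): reg=0x1B
After byte 2 (0x6B): reg=0x57
After byte 3 (0x15): reg=0xC9
After byte 4 (0x77): reg=0x33
After byte 5 (0xD1): reg=0xA0
Register before byte 6: 0xA0
After XOR with byte 0x94: 0x34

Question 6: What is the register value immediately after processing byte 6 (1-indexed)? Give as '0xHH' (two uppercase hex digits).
Answer: 0x8C

Derivation:
After byte 1 (0x50): reg=0x1B
After byte 2 (0x6B): reg=0x57
After byte 3 (0x15): reg=0xC9
After byte 4 (0x77): reg=0x33
After byte 5 (0xD1): reg=0xA0
After byte 6 (0x94): reg=0x8C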